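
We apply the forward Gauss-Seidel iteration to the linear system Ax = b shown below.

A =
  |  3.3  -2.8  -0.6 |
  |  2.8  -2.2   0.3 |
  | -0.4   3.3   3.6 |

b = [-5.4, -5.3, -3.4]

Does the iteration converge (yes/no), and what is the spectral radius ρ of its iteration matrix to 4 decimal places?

Split A = D + L + U, D = diag(3.3, -2.2, 3.6).
GS T = -(D+L)⁻¹U: row 0 first, T[0,1] = -(-2.8)/(3.3) = +0.8485; later rows by forward substitution.
  T[0,:] = [+0.0000 +0.8485 +0.1818]
  T[1,:] = [+0.0000 +1.0799 +0.3678]
  T[2,:] = [+0.0000 -0.8956 -0.3169]
|roots of det(T-λI)|: 0.7795, 0.0165, 0.0000.
spectral radius ρ = 0.7795; 0.7795 < 1, so it converges for any x₀.

yes, ρ = 0.7795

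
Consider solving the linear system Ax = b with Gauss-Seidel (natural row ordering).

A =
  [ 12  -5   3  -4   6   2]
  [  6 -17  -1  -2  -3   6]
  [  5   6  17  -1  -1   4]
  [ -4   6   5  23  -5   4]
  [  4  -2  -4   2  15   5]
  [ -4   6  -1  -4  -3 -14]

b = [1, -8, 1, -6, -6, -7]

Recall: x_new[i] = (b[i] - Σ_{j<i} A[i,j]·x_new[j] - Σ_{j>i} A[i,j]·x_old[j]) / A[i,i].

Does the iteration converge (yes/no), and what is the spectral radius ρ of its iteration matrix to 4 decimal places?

yes, ρ = 0.5849

Let D = diag(12, -17, 17, 23, 15, -14); L, U the strict triangles.
GS T = -(D+L)⁻¹U: row 0 first, T[0,5] = -(2)/(12) = -0.1667; later rows by forward substitution.
  T[0,:] = [+0.0000, +0.4167, -0.2500, +0.3333, -0.5000, -0.1667]
  T[1,:] = [+0.0000, +0.1471, -0.1471, +0.0000, -0.3529, +0.2941]
  T[2,:] = [+0.0000, -0.1745, +0.1254, -0.0392, +0.3304, -0.2901]
  T[3,:] = [+0.0000, +0.0720, -0.0324, +0.0665, +0.1507, -0.2166]
  T[4,:] = [+0.0000, -0.1476, +0.0848, -0.1082, +0.1543, -0.2982]
  T[5,:] = [+0.0000, -0.0325, -0.0095, -0.0882, -0.1081, +0.3202]
moduli |λ_i(T)| = 0.5849, 0.3306, 0.1016, 0.1016, 0.0150, 0.0000.
spectral radius ρ = 0.5849; 0.5849 < 1, so it converges for any x₀.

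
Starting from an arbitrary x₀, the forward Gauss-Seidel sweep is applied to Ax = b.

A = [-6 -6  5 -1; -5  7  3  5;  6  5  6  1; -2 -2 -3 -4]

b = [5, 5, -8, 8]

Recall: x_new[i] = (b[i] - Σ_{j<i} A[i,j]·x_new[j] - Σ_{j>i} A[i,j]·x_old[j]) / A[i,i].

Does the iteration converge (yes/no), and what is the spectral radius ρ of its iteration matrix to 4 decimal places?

Diagonal D = diag(-6, 7, 6, -4); L, U strict lower/upper.
Gauss-Seidel: T = -(D+L)⁻¹U, row 0 first, T[0,1] = -(-6)/(-6) = -1.0000; later rows by forward substitution.
  T[0,:] = [+0.0000 -1.0000 +0.8333 -0.1667]
  T[1,:] = [+0.0000 -0.7143 +0.1667 -0.8333]
  T[2,:] = [+0.0000 +1.5952 -0.9722 +0.6944]
  T[3,:] = [+0.0000 -0.3393 +0.2292 -0.0208]
|roots of det(T-λI)|: 1.6817, 0.1591, 0.1335, 0.0000.
spectral radius ρ = 1.6817; 1.6817 > 1: divergent.

no, ρ = 1.6817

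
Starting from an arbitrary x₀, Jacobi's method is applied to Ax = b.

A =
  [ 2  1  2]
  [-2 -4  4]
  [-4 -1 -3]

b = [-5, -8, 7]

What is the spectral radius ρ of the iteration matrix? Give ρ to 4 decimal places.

1.2808

Let D = diag(2, -4, -3); L, U the strict triangles.
Jacobi T = -D⁻¹(L+U): T[1,2] = -(4)/(-4) = +1.0000; T[1,1] = 0.
  T[0,:] = [+0.0000  -0.5000  -1.0000]
  T[1,:] = [-0.5000  +0.0000  +1.0000]
  T[2,:] = [-1.3333  -0.3333  +0.0000]
|roots of det(T-λI)|: 1.2808, 0.7808, 0.5000.
ρ = 1.2808; 1.2808 > 1, so it fails to converge.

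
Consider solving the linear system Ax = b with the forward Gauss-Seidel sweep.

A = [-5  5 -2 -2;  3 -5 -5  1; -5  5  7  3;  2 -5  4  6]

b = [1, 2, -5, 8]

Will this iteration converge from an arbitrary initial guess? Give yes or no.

no

Diagonal D = diag(-5, -5, 7, 6); L, U strict lower/upper.
T_GS = -(D+L)⁻¹U: row 0 first, T[0,2] = -(-2)/(-5) = -0.4000; later rows by forward substitution.
  T[0,:] = [+0.0000  +1.0000  -0.4000  -0.4000]
  T[1,:] = [+0.0000  +0.6000  -1.2400  -0.0400]
  T[2,:] = [+0.0000  +0.2857  +0.6000  -0.6857]
  T[3,:] = [+0.0000  -0.0238  -1.3000  +0.5571]
eigenvalue magnitudes: 1.2919, 0.6385, 0.1732, 0.0000.
ρ(T) = max|λ| = 1.2919; 1.2919 > 1, so it fails to converge.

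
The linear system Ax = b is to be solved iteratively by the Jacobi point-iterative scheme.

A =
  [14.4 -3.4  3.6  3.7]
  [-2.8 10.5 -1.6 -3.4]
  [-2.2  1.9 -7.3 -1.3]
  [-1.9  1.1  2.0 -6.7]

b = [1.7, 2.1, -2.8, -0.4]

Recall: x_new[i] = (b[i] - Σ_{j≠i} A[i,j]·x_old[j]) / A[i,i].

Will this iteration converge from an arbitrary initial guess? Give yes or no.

Diagonal D = diag(14.4, 10.5, -7.3, -6.7); L, U strict lower/upper.
Jacobi T = -D⁻¹(L+U): T[0,1] = -(-3.4)/(14.4) = +0.2361; T[0,0] = 0.
  T[0,:] = [+0.0000, +0.2361, -0.2500, -0.2569]
  T[1,:] = [+0.2667, +0.0000, +0.1524, +0.3238]
  T[2,:] = [-0.3014, +0.2603, +0.0000, -0.1781]
  T[3,:] = [-0.2836, +0.1642, +0.2985, +0.0000]
|λ(T)| sorted: 0.5406, 0.3787, 0.2436, 0.0816.
ρ = 0.5406; 0.5406 < 1 ⇒ converges.

yes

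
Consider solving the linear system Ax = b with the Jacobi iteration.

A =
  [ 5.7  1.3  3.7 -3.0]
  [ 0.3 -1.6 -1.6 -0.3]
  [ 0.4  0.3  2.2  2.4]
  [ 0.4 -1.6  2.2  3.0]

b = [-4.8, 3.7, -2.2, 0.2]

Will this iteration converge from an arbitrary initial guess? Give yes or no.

no

Write A = D+L+U with D = diag(5.7, -1.6, 2.2, 3).
T_J = -D⁻¹(L+U): T[0,3] = -(-3)/(5.7) = +0.5263; T[0,0] = 0.
  T[0,:] = [+0.0000, -0.2281, -0.6491, +0.5263]
  T[1,:] = [+0.1875, +0.0000, -1.0000, -0.1875]
  T[2,:] = [-0.1818, -0.1364, +0.0000, -1.0909]
  T[3,:] = [-0.1333, +0.5333, -0.7333, +0.0000]
|eigenvalues of T|: 1.2090, 0.7103, 0.5157, 0.5157.
ρ = 1.2090; 1.2090 > 1: divergent.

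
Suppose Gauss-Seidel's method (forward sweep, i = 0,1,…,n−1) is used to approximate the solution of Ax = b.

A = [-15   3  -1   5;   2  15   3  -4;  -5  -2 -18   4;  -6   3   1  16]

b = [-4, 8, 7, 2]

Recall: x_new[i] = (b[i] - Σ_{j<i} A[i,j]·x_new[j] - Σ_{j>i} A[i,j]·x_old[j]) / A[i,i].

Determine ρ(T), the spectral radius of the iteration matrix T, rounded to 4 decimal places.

0.1790

Write A = D+L+U with D = diag(-15, 15, -18, 16).
GS T = -(D+L)⁻¹U: row 0 first, T[0,1] = -(3)/(-15) = +0.2000; later rows by forward substitution.
  T[0,:] = [+0.0000 +0.2000 -0.0667 +0.3333]
  T[1,:] = [+0.0000 -0.0267 -0.1911 +0.2222]
  T[2,:] = [+0.0000 -0.0526 +0.0398 +0.1049]
  T[3,:] = [+0.0000 +0.0833 +0.0083 +0.0768]
|roots of det(T-λI)|: 0.1790, 0.1365, 0.1365, 0.0000.
ρ(T) = max|λ| = 0.1790; 0.1790 < 1, so it converges for any x₀.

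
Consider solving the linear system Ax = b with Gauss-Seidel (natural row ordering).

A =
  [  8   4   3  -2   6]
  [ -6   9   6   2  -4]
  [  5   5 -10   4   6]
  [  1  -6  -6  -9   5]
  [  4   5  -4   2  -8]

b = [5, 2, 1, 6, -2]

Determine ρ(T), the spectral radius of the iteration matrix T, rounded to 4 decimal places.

1.4920

A = D + L + U where D = diag(8, 9, -10, -9, -8).
T_GS = -(D+L)⁻¹U: row 0 first, T[0,2] = -(3)/(8) = -0.3750; later rows by forward substitution.
  T[0,:] = [+0.0000, -0.5000, -0.3750, +0.2500, -0.7500]
  T[1,:] = [+0.0000, -0.3333, -0.9167, -0.0556, -0.0556]
  T[2,:] = [+0.0000, -0.4167, -0.6458, +0.4972, +0.1972]
  T[3,:] = [+0.0000, +0.4444, +1.0000, -0.2667, +0.3778]
  T[4,:] = [+0.0000, -0.1389, -0.1875, -0.2250, -0.4139]
eigenvalue magnitudes: 1.4920, 0.3191, 0.3191, 0.2438, 0.0000.
ρ(T) = max|λ| = 1.4920; 1.4920 > 1 ⇒ diverges.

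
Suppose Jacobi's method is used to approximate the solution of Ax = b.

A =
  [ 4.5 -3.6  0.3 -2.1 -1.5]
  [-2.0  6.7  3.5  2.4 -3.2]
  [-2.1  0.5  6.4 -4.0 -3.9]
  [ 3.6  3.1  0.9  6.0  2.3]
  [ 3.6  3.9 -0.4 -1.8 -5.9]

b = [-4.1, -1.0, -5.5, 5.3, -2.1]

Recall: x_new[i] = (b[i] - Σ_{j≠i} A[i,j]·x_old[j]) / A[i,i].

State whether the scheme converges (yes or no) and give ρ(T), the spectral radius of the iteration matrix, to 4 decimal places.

Split A = D + L + U, D = diag(4.5, 6.7, 6.4, 6, -5.9).
T_J = -D⁻¹(L+U): T[0,3] = -(-2.1)/(4.5) = +0.4667; T[0,0] = 0.
  T[0,:] = [+0.0000  +0.8000  -0.0667  +0.4667  +0.3333]
  T[1,:] = [+0.2985  +0.0000  -0.5224  -0.3582  +0.4776]
  T[2,:] = [+0.3281  -0.0781  +0.0000  +0.6250  +0.6094]
  T[3,:] = [-0.6000  -0.5167  -0.1500  +0.0000  -0.3833]
  T[4,:] = [+0.6102  +0.6610  -0.0678  -0.3051  +0.0000]
|eigenvalues of T|: 1.1263, 0.5959, 0.5410, 0.5410, 0.5377.
ρ(T) = max|λ| = 1.1263; 1.1263 > 1, so it fails to converge.

no, ρ = 1.1263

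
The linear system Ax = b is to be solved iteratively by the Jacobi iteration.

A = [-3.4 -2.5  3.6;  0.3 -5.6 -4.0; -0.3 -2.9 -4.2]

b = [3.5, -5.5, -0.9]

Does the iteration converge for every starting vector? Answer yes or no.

A = D + L + U where D = diag(-3.4, -5.6, -4.2).
T_J = -D⁻¹(L+U): T[1,0] = -(0.3)/(-5.6) = +0.0536; T[1,1] = 0.
  T[0,:] = [+0.0000 -0.7353 +1.0588]
  T[1,:] = [+0.0536 +0.0000 -0.7143]
  T[2,:] = [-0.0714 -0.6905 +0.0000]
moduli |λ_i(T)| = 0.6985, 0.4598, 0.2388.
ρ = 0.6985; 0.6985 < 1: convergent.

yes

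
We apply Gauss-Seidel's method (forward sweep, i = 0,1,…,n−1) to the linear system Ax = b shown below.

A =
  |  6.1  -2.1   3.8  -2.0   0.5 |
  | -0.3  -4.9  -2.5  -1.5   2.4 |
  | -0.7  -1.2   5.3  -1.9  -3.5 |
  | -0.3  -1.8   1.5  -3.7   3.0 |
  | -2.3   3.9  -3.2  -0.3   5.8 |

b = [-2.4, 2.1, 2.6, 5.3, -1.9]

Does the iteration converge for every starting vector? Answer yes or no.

yes

Write A = D+L+U with D = diag(6.1, -4.9, 5.3, -3.7, 5.8).
T_GS = -(D+L)⁻¹U: row 0 first, T[0,1] = -(-2.1)/(6.1) = +0.3443; later rows by forward substitution.
  T[0,:] = [+0.0000  +0.3443  -0.6230  +0.3279  -0.0820]
  T[1,:] = [+0.0000  -0.0211  -0.4721  -0.3262  +0.4948]
  T[2,:] = [+0.0000  +0.0407  -0.1892  +0.3279  +0.7616]
  T[3,:] = [+0.0000  -0.0012  +0.2035  +0.2651  +0.8855]
  T[4,:] = [+0.0000  +0.1731  -0.0234  +0.5440  +0.1008]
|λ(T)| sorted: 0.9083, 0.6341, 0.2560, 0.1373, 0.0000.
spectral radius ρ = 0.9083; 0.9083 < 1, so it converges for any x₀.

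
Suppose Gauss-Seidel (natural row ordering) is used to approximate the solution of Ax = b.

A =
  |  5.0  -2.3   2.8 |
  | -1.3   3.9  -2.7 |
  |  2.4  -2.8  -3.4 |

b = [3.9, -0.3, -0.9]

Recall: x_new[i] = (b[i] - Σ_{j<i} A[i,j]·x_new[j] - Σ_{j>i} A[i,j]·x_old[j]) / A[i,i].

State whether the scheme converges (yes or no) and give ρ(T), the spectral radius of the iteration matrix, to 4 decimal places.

yes, ρ = 0.9064

Let D = diag(5, 3.9, -3.4); L, U the strict triangles.
GS T = -(D+L)⁻¹U: row 0 first, T[0,2] = -(2.8)/(5) = -0.5600; later rows by forward substitution.
  T[0,:] = [+0.0000 +0.4600 -0.5600]
  T[1,:] = [+0.0000 +0.1533 +0.5056]
  T[2,:] = [+0.0000 +0.1984 -0.8117]
|eigenvalues of T|: 0.9064, 0.2480, 0.0000.
ρ = 0.9064; 0.9064 < 1: convergent.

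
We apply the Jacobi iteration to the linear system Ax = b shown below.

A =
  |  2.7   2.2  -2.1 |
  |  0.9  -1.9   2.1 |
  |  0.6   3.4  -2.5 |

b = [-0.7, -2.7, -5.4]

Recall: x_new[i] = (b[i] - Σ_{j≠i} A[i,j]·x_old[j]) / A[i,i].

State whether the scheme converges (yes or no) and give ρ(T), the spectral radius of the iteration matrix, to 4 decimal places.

Diagonal D = diag(2.7, -1.9, -2.5); L, U strict lower/upper.
T_J = -D⁻¹(L+U): T[0,1] = -(2.2)/(2.7) = -0.8148; T[0,0] = 0.
  T[0,:] = [+0.0000, -0.8148, +0.7778]
  T[1,:] = [+0.4737, +0.0000, +1.1053]
  T[2,:] = [+0.2400, +1.3600, +0.0000]
eigenvalue magnitudes: 1.2385, 1.0110, 0.2276.
ρ(T) = max|λ| = 1.2385; 1.2385 > 1 ⇒ diverges.

no, ρ = 1.2385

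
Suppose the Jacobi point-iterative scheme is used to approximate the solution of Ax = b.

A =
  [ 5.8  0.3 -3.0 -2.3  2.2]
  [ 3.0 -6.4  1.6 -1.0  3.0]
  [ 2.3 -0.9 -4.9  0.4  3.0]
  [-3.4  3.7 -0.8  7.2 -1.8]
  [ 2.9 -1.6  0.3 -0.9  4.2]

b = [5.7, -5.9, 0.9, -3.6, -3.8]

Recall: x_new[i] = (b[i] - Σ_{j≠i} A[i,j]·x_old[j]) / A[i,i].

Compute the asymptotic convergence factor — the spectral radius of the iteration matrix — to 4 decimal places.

1.1447

Let D = diag(5.8, -6.4, -4.9, 7.2, 4.2); L, U the strict triangles.
Jacobi: T = -D⁻¹(L+U), T[2,4] = -(3)/(-4.9) = +0.6122; T[2,2] = 0.
  T[0,:] = [+0.0000 -0.0517 +0.5172 +0.3966 -0.3793]
  T[1,:] = [+0.4688 +0.0000 +0.2500 -0.1562 +0.4688]
  T[2,:] = [+0.4694 -0.1837 +0.0000 +0.0816 +0.6122]
  T[3,:] = [+0.4722 -0.5139 +0.1111 +0.0000 +0.2500]
  T[4,:] = [-0.6905 +0.3810 -0.0714 +0.2143 +0.0000]
eigenvalue magnitudes: 1.1447, 0.5910, 0.4697, 0.4697, 0.1855.
ρ(T) = max|λ| = 1.1447; 1.1447 > 1 ⇒ diverges.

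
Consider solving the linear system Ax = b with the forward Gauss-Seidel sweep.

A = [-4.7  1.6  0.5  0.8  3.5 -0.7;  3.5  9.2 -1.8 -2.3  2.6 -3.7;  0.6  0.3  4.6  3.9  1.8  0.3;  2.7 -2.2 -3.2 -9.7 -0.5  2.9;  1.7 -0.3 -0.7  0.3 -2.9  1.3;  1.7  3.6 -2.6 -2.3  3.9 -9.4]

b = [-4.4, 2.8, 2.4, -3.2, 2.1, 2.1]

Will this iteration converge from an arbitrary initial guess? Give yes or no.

yes

Diagonal D = diag(-4.7, 9.2, 4.6, -9.7, -2.9, -9.4); L, U strict lower/upper.
Gauss-Seidel: T = -(D+L)⁻¹U, row 0 first, T[0,3] = -(0.8)/(-4.7) = +0.1702; later rows by forward substitution.
  T[0,:] = [+0.0000  +0.3404  +0.1064  +0.1702  +0.7447  -0.1489]
  T[1,:] = [+0.0000  -0.1295  +0.1552  +0.1852  -0.5659  +0.4588]
  T[2,:] = [+0.0000  -0.0360  -0.0240  -0.8821  -0.4515  -0.0757]
  T[3,:] = [+0.0000  +0.1360  +0.0023  +0.2964  +0.4330  +0.1784]
  T[4,:] = [+0.0000  +0.2357  +0.0523  +0.3242  +0.6489  +0.3502]
  T[5,:] = [+0.0000  +0.0864  +0.1065  +0.4077  +0.2061  +0.2714]
eigenvalue magnitudes: 0.9358, 0.2609, 0.1248, 0.1248, 0.0621, 0.0000.
ρ(T) = max|λ| = 0.9358; 0.9358 < 1: convergent.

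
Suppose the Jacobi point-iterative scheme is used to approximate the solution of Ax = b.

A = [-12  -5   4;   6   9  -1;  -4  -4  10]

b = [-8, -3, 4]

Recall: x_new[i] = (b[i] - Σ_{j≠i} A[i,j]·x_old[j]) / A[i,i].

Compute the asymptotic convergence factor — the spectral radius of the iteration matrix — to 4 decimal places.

Diagonal D = diag(-12, 9, 10); L, U strict lower/upper.
T_J = -D⁻¹(L+U): T[2,0] = -(-4)/(10) = +0.4000; T[2,2] = 0.
  T[0,:] = [+0.0000 -0.4167 +0.3333]
  T[1,:] = [-0.6667 +0.0000 +0.1111]
  T[2,:] = [+0.4000 +0.4000 +0.0000]
|eigenvalues of T|: 0.7712, 0.4828, 0.2885.
spectral radius ρ = 0.7712; 0.7712 < 1, so it converges for any x₀.

0.7712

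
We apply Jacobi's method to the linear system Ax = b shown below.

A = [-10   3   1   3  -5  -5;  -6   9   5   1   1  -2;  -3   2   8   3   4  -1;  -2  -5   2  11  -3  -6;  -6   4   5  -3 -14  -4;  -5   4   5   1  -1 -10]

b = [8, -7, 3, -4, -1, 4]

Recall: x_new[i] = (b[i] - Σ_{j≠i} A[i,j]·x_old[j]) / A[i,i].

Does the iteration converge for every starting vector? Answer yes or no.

no

Let D = diag(-10, 9, 8, 11, -14, -10); L, U the strict triangles.
Jacobi T = -D⁻¹(L+U): T[3,4] = -(-3)/(11) = +0.2727; T[3,3] = 0.
  T[0,:] = [+0.0000 +0.3000 +0.1000 +0.3000 -0.5000 -0.5000]
  T[1,:] = [+0.6667 +0.0000 -0.5556 -0.1111 -0.1111 +0.2222]
  T[2,:] = [+0.3750 -0.2500 +0.0000 -0.3750 -0.5000 +0.1250]
  T[3,:] = [+0.1818 +0.4545 -0.1818 +0.0000 +0.2727 +0.5455]
  T[4,:] = [-0.4286 +0.2857 +0.3571 -0.2143 +0.0000 -0.2857]
  T[5,:] = [-0.5000 +0.4000 +0.5000 +0.1000 -0.1000 +0.0000]
|λ(T)| sorted: 1.2620, 0.6503, 0.4722, 0.4722, 0.4047, 0.0692.
spectral radius ρ = 1.2620; 1.2620 > 1 ⇒ diverges.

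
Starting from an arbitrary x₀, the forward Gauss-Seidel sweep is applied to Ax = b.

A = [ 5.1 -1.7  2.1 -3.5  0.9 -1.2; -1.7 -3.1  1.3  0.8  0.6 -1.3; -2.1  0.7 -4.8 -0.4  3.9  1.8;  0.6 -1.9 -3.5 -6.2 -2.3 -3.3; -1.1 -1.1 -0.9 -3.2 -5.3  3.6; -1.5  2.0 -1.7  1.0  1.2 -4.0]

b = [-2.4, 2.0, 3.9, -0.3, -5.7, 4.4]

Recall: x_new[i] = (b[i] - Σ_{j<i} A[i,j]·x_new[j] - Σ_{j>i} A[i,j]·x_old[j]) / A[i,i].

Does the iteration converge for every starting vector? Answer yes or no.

Split A = D + L + U, D = diag(5.1, -3.1, -4.8, -6.2, -5.3, -4).
T_GS = -(D+L)⁻¹U: row 0 first, T[0,5] = -(-1.2)/(5.1) = +0.2353; later rows by forward substitution.
  T[0,:] = [+0.0000, +0.3333, -0.4118, +0.6863, -0.1765, +0.2353]
  T[1,:] = [+0.0000, -0.1828, +0.6452, -0.1183, +0.2903, -0.5484]
  T[2,:] = [+0.0000, -0.1725, +0.2742, -0.4008, +0.9320, +0.1921]
  T[3,:] = [+0.0000, +0.1857, -0.3924, +0.3289, -1.0032, -0.4499]
  T[4,:] = [+0.0000, -0.1140, +0.1419, -0.2484, +0.4238, +0.9832]
  T[5,:] = [+0.0000, -0.1309, +0.3049, -0.1384, -0.3084, -0.2616]
|eigenvalues of T|: 1.1903, 0.6016, 0.6016, 0.0996, 0.0257, 0.0000.
spectral radius ρ = 1.1903; 1.1903 > 1 ⇒ diverges.

no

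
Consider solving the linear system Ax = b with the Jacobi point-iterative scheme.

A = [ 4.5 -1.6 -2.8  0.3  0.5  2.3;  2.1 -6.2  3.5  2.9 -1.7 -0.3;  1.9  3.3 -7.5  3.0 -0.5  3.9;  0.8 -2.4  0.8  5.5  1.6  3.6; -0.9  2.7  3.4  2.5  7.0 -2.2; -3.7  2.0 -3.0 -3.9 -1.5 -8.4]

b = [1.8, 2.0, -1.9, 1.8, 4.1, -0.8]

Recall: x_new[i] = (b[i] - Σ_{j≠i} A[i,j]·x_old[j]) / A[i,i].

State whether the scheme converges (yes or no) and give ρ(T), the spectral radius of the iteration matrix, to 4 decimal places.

no, ρ = 1.1772

Diagonal D = diag(4.5, -6.2, -7.5, 5.5, 7, -8.4); L, U strict lower/upper.
Jacobi: T = -D⁻¹(L+U), T[5,1] = -(2)/(-8.4) = +0.2381; T[5,5] = 0.
  T[0,:] = [+0.0000, +0.3556, +0.6222, -0.0667, -0.1111, -0.5111]
  T[1,:] = [+0.3387, +0.0000, +0.5645, +0.4677, -0.2742, -0.0484]
  T[2,:] = [+0.2533, +0.4400, +0.0000, +0.4000, -0.0667, +0.5200]
  T[3,:] = [-0.1455, +0.4364, -0.1455, +0.0000, -0.2909, -0.6545]
  T[4,:] = [+0.1286, -0.3857, -0.4857, -0.3571, +0.0000, +0.3143]
  T[5,:] = [-0.4405, +0.2381, -0.3571, -0.4643, -0.1786, +0.0000]
|λ(T)| sorted: 1.1772, 0.7624, 0.5791, 0.5791, 0.3625, 0.3625.
ρ = 1.1772; 1.1772 > 1: divergent.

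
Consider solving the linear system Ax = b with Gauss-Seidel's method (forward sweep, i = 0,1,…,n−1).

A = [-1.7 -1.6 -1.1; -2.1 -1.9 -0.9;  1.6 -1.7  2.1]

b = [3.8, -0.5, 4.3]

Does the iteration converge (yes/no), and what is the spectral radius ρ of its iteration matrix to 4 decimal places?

no, ρ = 1.5027

Let D = diag(-1.7, -1.9, 2.1); L, U the strict triangles.
Gauss-Seidel: T = -(D+L)⁻¹U, row 0 first, T[0,1] = -(-1.6)/(-1.7) = -0.9412; later rows by forward substitution.
  T[0,:] = [+0.0000  -0.9412  -0.6471]
  T[1,:] = [+0.0000  +1.0402  +0.2415]
  T[2,:] = [+0.0000  +1.5592  +0.6885]
|λ(T)| sorted: 1.5027, 0.2260, 0.0000.
ρ(T) = max|λ| = 1.5027; 1.5027 > 1 ⇒ diverges.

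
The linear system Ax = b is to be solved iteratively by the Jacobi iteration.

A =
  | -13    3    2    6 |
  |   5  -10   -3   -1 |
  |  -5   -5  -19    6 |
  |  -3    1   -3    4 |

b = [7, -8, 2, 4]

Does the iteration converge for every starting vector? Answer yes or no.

yes

Diagonal D = diag(-13, -10, -19, 4); L, U strict lower/upper.
Jacobi: T = -D⁻¹(L+U), T[0,2] = -(2)/(-13) = +0.1538; T[0,0] = 0.
  T[0,:] = [+0.0000, +0.2308, +0.1538, +0.4615]
  T[1,:] = [+0.5000, +0.0000, -0.3000, -0.1000]
  T[2,:] = [-0.2632, -0.2632, +0.0000, +0.3158]
  T[3,:] = [+0.7500, -0.2500, +0.7500, +0.0000]
|roots of det(T-λI)|: 0.8303, 0.6239, 0.6239, 0.3811.
spectral radius ρ = 0.8303; 0.8303 < 1 ⇒ converges.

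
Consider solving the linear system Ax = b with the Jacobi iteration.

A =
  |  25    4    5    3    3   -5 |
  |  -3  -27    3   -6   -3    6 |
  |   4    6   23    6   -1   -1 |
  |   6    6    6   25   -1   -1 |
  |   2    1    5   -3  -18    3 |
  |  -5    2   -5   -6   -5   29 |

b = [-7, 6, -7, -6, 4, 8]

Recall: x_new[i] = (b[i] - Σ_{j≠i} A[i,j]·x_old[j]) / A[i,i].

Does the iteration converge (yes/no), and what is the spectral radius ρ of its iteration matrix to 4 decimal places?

Split A = D + L + U, D = diag(25, -27, 23, 25, -18, 29).
Jacobi T = -D⁻¹(L+U): T[4,5] = -(3)/(-18) = +0.1667; T[4,4] = 0.
  T[0,:] = [+0.0000, -0.1600, -0.2000, -0.1200, -0.1200, +0.2000]
  T[1,:] = [-0.1111, +0.0000, +0.1111, -0.2222, -0.1111, +0.2222]
  T[2,:] = [-0.1739, -0.2609, +0.0000, -0.2609, +0.0435, +0.0435]
  T[3,:] = [-0.2400, -0.2400, -0.2400, +0.0000, +0.0400, +0.0400]
  T[4,:] = [+0.1111, +0.0556, +0.2778, -0.1667, +0.0000, +0.1667]
  T[5,:] = [+0.1724, -0.0690, +0.1724, +0.2069, +0.1724, +0.0000]
|roots of det(T-λI)|: 0.6161, 0.2354, 0.2354, 0.1466, 0.1466, 0.1378.
ρ = 0.6161; 0.6161 < 1 ⇒ converges.

yes, ρ = 0.6161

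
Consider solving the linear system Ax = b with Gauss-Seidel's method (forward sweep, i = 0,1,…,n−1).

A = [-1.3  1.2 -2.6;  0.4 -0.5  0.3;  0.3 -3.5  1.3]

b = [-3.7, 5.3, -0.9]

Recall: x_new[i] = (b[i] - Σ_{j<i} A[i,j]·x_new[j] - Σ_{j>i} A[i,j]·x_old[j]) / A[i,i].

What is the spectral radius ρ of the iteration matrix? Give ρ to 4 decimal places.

1.4011

Write A = D+L+U with D = diag(-1.3, -0.5, 1.3).
Gauss-Seidel: T = -(D+L)⁻¹U, row 0 first, T[0,1] = -(1.2)/(-1.3) = +0.9231; later rows by forward substitution.
  T[0,:] = [+0.0000  +0.9231  -2.0000]
  T[1,:] = [+0.0000  +0.7385  -1.0000]
  T[2,:] = [+0.0000  +1.7751  -2.2308]
moduli |λ_i(T)| = 1.4011, 0.0912, 0.0000.
ρ = 1.4011; 1.4011 > 1: divergent.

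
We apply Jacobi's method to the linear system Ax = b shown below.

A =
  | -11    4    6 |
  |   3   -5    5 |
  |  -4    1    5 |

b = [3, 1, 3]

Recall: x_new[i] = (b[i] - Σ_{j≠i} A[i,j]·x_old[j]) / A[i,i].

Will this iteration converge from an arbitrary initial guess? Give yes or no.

Write A = D+L+U with D = diag(-11, -5, 5).
T_J = -D⁻¹(L+U): T[2,0] = -(-4)/(5) = +0.8000; T[2,2] = 0.
  T[0,:] = [+0.0000  +0.3636  +0.5455]
  T[1,:] = [+0.6000  +0.0000  +1.0000]
  T[2,:] = [+0.8000  -0.2000  +0.0000]
moduli |λ_i(T)| = 0.8487, 0.5154, 0.5154.
spectral radius ρ = 0.8487; 0.8487 < 1 ⇒ converges.

yes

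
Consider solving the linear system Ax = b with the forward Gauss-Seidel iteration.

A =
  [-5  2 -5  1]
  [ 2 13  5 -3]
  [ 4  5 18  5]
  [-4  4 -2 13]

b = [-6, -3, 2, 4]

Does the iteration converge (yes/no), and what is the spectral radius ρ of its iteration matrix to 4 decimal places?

Split A = D + L + U, D = diag(-5, 13, 18, 13).
Gauss-Seidel: T = -(D+L)⁻¹U, row 0 first, T[0,3] = -(1)/(-5) = +0.2000; later rows by forward substitution.
  T[0,:] = [+0.0000, +0.4000, -1.0000, +0.2000]
  T[1,:] = [+0.0000, -0.0615, -0.2308, +0.2000]
  T[2,:] = [+0.0000, -0.0718, +0.2863, -0.3778]
  T[3,:] = [+0.0000, +0.1310, -0.1926, -0.0581]
moduli |λ_i(T)| = 0.5066, 0.2240, 0.1159, 0.0000.
ρ(T) = max|λ| = 0.5066; 0.5066 < 1, so it converges for any x₀.

yes, ρ = 0.5066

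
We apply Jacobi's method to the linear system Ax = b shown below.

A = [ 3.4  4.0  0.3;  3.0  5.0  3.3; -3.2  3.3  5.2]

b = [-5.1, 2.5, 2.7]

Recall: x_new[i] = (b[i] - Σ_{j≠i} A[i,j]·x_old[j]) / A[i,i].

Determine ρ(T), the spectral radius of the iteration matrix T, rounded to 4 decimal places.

Diagonal D = diag(3.4, 5, 5.2); L, U strict lower/upper.
Jacobi T = -D⁻¹(L+U): T[0,2] = -(0.3)/(3.4) = -0.0882; T[0,0] = 0.
  T[0,:] = [+0.0000, -1.1765, -0.0882]
  T[1,:] = [-0.6000, +0.0000, -0.6600]
  T[2,:] = [+0.6154, -0.6346, +0.0000]
|λ(T)| sorted: 1.2002, 0.6084, 0.6084.
ρ = 1.2002; 1.2002 > 1: divergent.

1.2002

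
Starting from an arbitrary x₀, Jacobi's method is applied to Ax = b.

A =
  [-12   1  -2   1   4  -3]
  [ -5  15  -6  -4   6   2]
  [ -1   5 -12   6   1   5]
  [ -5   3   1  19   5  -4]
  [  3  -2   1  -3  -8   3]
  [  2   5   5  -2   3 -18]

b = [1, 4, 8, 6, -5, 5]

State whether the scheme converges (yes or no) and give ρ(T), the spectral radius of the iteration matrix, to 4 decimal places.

Let D = diag(-12, 15, -12, 19, -8, -18); L, U the strict triangles.
T_J = -D⁻¹(L+U): T[2,4] = -(1)/(-12) = +0.0833; T[2,2] = 0.
  T[0,:] = [+0.0000  +0.0833  -0.1667  +0.0833  +0.3333  -0.2500]
  T[1,:] = [+0.3333  +0.0000  +0.4000  +0.2667  -0.4000  -0.1333]
  T[2,:] = [-0.0833  +0.4167  +0.0000  +0.5000  +0.0833  +0.4167]
  T[3,:] = [+0.2632  -0.1579  -0.0526  +0.0000  -0.2632  +0.2105]
  T[4,:] = [+0.3750  -0.2500  +0.1250  -0.3750  +0.0000  +0.3750]
  T[5,:] = [+0.1111  +0.2778  +0.2778  -0.1111  +0.1667  +0.0000]
moduli |λ_i(T)| = 0.8808, 0.4911, 0.4911, 0.3896, 0.2854, 0.2854.
ρ = 0.8808; 0.8808 < 1: convergent.

yes, ρ = 0.8808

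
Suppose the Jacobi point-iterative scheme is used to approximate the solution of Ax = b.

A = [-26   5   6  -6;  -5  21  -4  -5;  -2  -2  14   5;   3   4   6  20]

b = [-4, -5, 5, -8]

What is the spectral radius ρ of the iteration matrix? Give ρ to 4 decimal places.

Split A = D + L + U, D = diag(-26, 21, 14, 20).
T_J = -D⁻¹(L+U): T[1,0] = -(-5)/(21) = +0.2381; T[1,1] = 0.
  T[0,:] = [+0.0000, +0.1923, +0.2308, -0.2308]
  T[1,:] = [+0.2381, +0.0000, +0.1905, +0.2381]
  T[2,:] = [+0.1429, +0.1429, +0.0000, -0.3571]
  T[3,:] = [-0.1500, -0.2000, -0.3000, +0.0000]
eigenvalue magnitudes: 0.5360, 0.2412, 0.2225, 0.0723.
spectral radius ρ = 0.5360; 0.5360 < 1 ⇒ converges.

0.5360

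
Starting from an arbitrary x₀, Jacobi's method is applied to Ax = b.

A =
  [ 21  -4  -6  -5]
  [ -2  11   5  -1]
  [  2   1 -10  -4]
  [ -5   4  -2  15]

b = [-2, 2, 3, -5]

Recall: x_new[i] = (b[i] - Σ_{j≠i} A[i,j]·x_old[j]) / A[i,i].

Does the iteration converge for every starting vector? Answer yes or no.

Diagonal D = diag(21, 11, -10, 15); L, U strict lower/upper.
Jacobi T = -D⁻¹(L+U): T[3,1] = -(4)/(15) = -0.2667; T[3,3] = 0.
  T[0,:] = [+0.0000, +0.1905, +0.2857, +0.2381]
  T[1,:] = [+0.1818, +0.0000, -0.4545, +0.0909]
  T[2,:] = [+0.2000, +0.1000, +0.0000, -0.4000]
  T[3,:] = [+0.3333, -0.2667, +0.1333, +0.0000]
moduli |λ_i(T)| = 0.5647, 0.4372, 0.4372, 0.2928.
ρ = 0.5647; 0.5647 < 1 ⇒ converges.

yes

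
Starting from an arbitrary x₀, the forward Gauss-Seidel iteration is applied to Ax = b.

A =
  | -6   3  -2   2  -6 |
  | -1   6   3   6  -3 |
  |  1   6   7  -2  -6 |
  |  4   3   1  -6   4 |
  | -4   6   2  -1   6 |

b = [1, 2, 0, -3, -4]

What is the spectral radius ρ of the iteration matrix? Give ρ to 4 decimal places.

1.5096

Split A = D + L + U, D = diag(-6, 6, 7, -6, 6).
GS T = -(D+L)⁻¹U: row 0 first, T[0,4] = -(-6)/(-6) = -1.0000; later rows by forward substitution.
  T[0,:] = [+0.0000, +0.5000, -0.3333, +0.3333, -1.0000]
  T[1,:] = [+0.0000, +0.0833, -0.5556, -0.9444, +0.3333]
  T[2,:] = [+0.0000, -0.1429, +0.5238, +1.0476, +0.7143]
  T[3,:] = [+0.0000, +0.3512, -0.4127, -0.0754, +0.2857]
  T[4,:] = [+0.0000, +0.3562, +0.0899, +0.8049, -1.1905]
|eigenvalues of T|: 1.5096, 0.9698, 0.9698, 0.0224, 0.0000.
ρ(T) = max|λ| = 1.5096; 1.5096 > 1 ⇒ diverges.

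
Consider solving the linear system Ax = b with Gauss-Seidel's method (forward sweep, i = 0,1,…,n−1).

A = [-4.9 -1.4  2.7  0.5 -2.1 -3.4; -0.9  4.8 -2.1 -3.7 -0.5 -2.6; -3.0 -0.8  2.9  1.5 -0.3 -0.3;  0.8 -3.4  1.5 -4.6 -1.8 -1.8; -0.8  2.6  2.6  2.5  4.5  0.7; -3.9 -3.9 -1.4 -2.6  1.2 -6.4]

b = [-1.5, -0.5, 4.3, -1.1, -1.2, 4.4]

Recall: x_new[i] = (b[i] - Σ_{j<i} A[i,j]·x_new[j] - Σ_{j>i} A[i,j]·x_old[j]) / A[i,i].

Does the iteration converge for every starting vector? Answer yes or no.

no

Write A = D+L+U with D = diag(-4.9, 4.8, 2.9, -4.6, 4.5, -6.4).
Gauss-Seidel: T = -(D+L)⁻¹U, row 0 first, T[0,1] = -(-1.4)/(-4.9) = -0.2857; later rows by forward substitution.
  T[0,:] = [+0.0000 -0.2857 +0.5510 +0.1020 -0.4286 -0.6939]
  T[1,:] = [+0.0000 -0.0536 +0.5408 +0.7900 +0.0238 +0.4116]
  T[2,:] = [+0.0000 -0.3103 +0.7192 -0.1938 -0.3333 -0.5008]
  T[3,:] = [+0.0000 -0.1113 -0.0694 -0.6293 -0.5921 -0.9795]
  T[4,:] = [+0.0000 +0.2213 -0.5915 +0.0233 +0.4316 +0.3168]
  T[5,:] = [+0.0000 +0.3613 -0.9054 -0.2412 +0.6410 +0.7389]
|λ(T)| sorted: 1.6269, 0.9278, 0.2531, 0.2270, 0.0277, 0.0000.
ρ = 1.6269; 1.6269 > 1: divergent.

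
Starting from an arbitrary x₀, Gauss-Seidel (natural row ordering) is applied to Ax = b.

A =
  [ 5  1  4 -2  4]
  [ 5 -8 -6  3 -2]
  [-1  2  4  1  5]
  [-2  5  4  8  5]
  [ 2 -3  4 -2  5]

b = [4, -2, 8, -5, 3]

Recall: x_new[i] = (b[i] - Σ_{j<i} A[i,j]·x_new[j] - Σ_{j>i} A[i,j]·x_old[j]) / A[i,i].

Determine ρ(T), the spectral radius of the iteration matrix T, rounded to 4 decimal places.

1.3812

Diagonal D = diag(5, -8, 4, 8, 5); L, U strict lower/upper.
GS T = -(D+L)⁻¹U: row 0 first, T[0,3] = -(-2)/(5) = +0.4000; later rows by forward substitution.
  T[0,:] = [+0.0000 -0.2000 -0.8000 +0.4000 -0.8000]
  T[1,:] = [+0.0000 -0.1250 -1.2500 +0.6250 -0.7500]
  T[2,:] = [+0.0000 +0.0125 +0.4250 -0.4625 -1.0750]
  T[3,:] = [+0.0000 +0.0219 +0.3688 -0.0594 +0.1813]
  T[4,:] = [+0.0000 +0.0038 -0.6225 +0.5613 +0.8025]
moduli |λ_i(T)| = 1.3812, 0.2675, 0.1984, 0.1279, 0.0000.
ρ = 1.3812; 1.3812 > 1, so it fails to converge.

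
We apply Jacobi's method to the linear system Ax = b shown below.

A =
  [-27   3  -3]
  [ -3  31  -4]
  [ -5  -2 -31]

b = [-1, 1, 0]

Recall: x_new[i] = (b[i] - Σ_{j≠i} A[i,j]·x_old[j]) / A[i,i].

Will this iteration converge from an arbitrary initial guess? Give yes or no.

Write A = D+L+U with D = diag(-27, 31, -31).
Jacobi T = -D⁻¹(L+U): T[2,1] = -(-2)/(-31) = -0.0645; T[2,2] = 0.
  T[0,:] = [+0.0000 +0.1111 -0.1111]
  T[1,:] = [+0.0968 +0.0000 +0.1290]
  T[2,:] = [-0.1613 -0.0645 +0.0000]
|eigenvalues of T|: 0.1724, 0.0969, 0.0969.
spectral radius ρ = 0.1724; 0.1724 < 1 ⇒ converges.

yes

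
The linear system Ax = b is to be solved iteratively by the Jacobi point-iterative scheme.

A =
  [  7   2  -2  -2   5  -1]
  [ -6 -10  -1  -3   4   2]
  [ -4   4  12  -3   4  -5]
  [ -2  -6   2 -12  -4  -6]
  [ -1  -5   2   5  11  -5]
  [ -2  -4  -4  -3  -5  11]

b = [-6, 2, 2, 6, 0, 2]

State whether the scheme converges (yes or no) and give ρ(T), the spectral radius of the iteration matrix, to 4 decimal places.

Diagonal D = diag(7, -10, 12, -12, 11, 11); L, U strict lower/upper.
T_J = -D⁻¹(L+U): T[4,1] = -(-5)/(11) = +0.4545; T[4,4] = 0.
  T[0,:] = [+0.0000, -0.2857, +0.2857, +0.2857, -0.7143, +0.1429]
  T[1,:] = [-0.6000, +0.0000, -0.1000, -0.3000, +0.4000, +0.2000]
  T[2,:] = [+0.3333, -0.3333, +0.0000, +0.2500, -0.3333, +0.4167]
  T[3,:] = [-0.1667, -0.5000, +0.1667, +0.0000, -0.3333, -0.5000]
  T[4,:] = [+0.0909, +0.4545, -0.1818, -0.4545, +0.0000, +0.4545]
  T[5,:] = [+0.1818, +0.3636, +0.3636, +0.2727, +0.4545, +0.0000]
|λ(T)| sorted: 1.1652, 0.6728, 0.5154, 0.4497, 0.4497, 0.4428.
spectral radius ρ = 1.1652; 1.1652 > 1: divergent.

no, ρ = 1.1652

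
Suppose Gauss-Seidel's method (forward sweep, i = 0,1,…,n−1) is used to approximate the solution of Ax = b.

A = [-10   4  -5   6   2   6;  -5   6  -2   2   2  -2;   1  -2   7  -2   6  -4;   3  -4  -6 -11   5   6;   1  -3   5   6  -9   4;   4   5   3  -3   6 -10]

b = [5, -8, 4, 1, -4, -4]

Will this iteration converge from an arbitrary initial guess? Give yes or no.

no

Diagonal D = diag(-10, 6, 7, -11, -9, -10); L, U strict lower/upper.
T_GS = -(D+L)⁻¹U: row 0 first, T[0,2] = -(-5)/(-10) = -0.5000; later rows by forward substitution.
  T[0,:] = [+0.0000 +0.4000 -0.5000 +0.6000 +0.2000 +0.6000]
  T[1,:] = [+0.0000 +0.3333 -0.0833 +0.1667 -0.1667 +0.8333]
  T[2,:] = [+0.0000 +0.0381 +0.0476 +0.2476 -0.9333 +0.7238]
  T[3,:] = [+0.0000 -0.0329 -0.1320 -0.0320 +1.0788 +0.0113]
  T[4,:] = [+0.0000 -0.0674 -0.0893 +0.1273 +0.2785 +0.6430]
  T[5,:] = [+0.0000 +0.3075 -0.2414 +0.4836 -0.4399 +1.2562]
|λ(T)| sorted: 1.3746, 0.4355, 0.4015, 0.4015, 0.0319, 0.0000.
spectral radius ρ = 1.3746; 1.3746 > 1 ⇒ diverges.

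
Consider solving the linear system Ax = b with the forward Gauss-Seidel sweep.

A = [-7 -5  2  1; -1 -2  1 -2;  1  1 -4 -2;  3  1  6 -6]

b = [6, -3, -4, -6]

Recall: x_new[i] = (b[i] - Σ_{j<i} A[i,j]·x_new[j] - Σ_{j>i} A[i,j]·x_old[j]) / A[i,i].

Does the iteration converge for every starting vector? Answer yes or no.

yes

Diagonal D = diag(-7, -2, -4, -6); L, U strict lower/upper.
T_GS = -(D+L)⁻¹U: row 0 first, T[0,2] = -(2)/(-7) = +0.2857; later rows by forward substitution.
  T[0,:] = [+0.0000  -0.7143  +0.2857  +0.1429]
  T[1,:] = [+0.0000  +0.3571  +0.3571  -1.0714]
  T[2,:] = [+0.0000  -0.0893  +0.1607  -0.7321]
  T[3,:] = [+0.0000  -0.3869  +0.3631  -0.8393]
eigenvalue magnitudes: 0.7996, 0.6500, 0.1718, 0.0000.
ρ = 0.7996; 0.7996 < 1: convergent.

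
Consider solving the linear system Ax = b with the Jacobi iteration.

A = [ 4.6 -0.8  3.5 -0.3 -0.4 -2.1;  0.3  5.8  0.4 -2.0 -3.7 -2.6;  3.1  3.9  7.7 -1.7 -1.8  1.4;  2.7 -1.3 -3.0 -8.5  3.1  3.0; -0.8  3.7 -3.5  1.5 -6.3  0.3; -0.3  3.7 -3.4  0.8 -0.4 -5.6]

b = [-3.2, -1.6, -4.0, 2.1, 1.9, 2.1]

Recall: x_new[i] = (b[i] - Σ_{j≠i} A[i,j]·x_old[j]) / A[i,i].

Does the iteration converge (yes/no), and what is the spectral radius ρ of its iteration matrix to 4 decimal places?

Split A = D + L + U, D = diag(4.6, 5.8, 7.7, -8.5, -6.3, -5.6).
Jacobi T = -D⁻¹(L+U): T[5,1] = -(3.7)/(-5.6) = +0.6607; T[5,5] = 0.
  T[0,:] = [+0.0000 +0.1739 -0.7609 +0.0652 +0.0870 +0.4565]
  T[1,:] = [-0.0517 +0.0000 -0.0690 +0.3448 +0.6379 +0.4483]
  T[2,:] = [-0.4026 -0.5065 +0.0000 +0.2208 +0.2338 -0.1818]
  T[3,:] = [+0.3176 -0.1529 -0.3529 +0.0000 +0.3647 +0.3529]
  T[4,:] = [-0.1270 +0.5873 -0.5556 +0.2381 +0.0000 +0.0476]
  T[5,:] = [-0.0536 +0.6607 -0.6071 +0.1429 -0.0714 +0.0000]
|eigenvalues of T|: 1.1867, 0.7021, 0.7021, 0.2690, 0.2690, 0.0675.
ρ = 1.1867; 1.1867 > 1 ⇒ diverges.

no, ρ = 1.1867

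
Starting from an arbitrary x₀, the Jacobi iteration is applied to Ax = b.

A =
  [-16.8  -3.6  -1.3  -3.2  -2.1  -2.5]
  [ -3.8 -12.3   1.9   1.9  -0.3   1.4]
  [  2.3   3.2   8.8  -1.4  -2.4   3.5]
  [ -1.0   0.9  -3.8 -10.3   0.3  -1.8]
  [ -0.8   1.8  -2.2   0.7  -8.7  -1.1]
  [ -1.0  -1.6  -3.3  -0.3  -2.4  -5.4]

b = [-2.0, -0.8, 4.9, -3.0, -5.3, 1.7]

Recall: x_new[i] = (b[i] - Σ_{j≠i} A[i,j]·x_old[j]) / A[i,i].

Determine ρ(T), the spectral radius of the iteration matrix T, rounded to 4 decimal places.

0.5753

A = D + L + U where D = diag(-16.8, -12.3, 8.8, -10.3, -8.7, -5.4).
T_J = -D⁻¹(L+U): T[1,4] = -(-0.3)/(-12.3) = -0.0244; T[1,1] = 0.
  T[0,:] = [+0.0000  -0.2143  -0.0774  -0.1905  -0.1250  -0.1488]
  T[1,:] = [-0.3089  +0.0000  +0.1545  +0.1545  -0.0244  +0.1138]
  T[2,:] = [-0.2614  -0.3636  +0.0000  +0.1591  +0.2727  -0.3977]
  T[3,:] = [-0.0971  +0.0874  -0.3689  +0.0000  +0.0291  -0.1748]
  T[4,:] = [-0.0920  +0.2069  -0.2529  +0.0805  +0.0000  -0.1264]
  T[5,:] = [-0.1852  -0.2963  -0.6111  -0.0556  -0.4444  +0.0000]
|eigenvalues of T|: 0.5753, 0.4747, 0.4747, 0.3417, 0.3417, 0.0666.
ρ(T) = max|λ| = 0.5753; 0.5753 < 1: convergent.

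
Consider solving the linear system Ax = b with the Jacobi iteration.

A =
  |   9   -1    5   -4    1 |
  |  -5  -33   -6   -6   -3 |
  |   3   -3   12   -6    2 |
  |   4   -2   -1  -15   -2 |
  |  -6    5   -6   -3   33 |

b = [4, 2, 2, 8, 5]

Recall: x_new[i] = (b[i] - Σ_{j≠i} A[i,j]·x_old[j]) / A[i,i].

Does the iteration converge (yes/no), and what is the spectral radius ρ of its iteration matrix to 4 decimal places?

Diagonal D = diag(9, -33, 12, -15, 33); L, U strict lower/upper.
Jacobi T = -D⁻¹(L+U): T[1,4] = -(-3)/(-33) = -0.0909; T[1,1] = 0.
  T[0,:] = [+0.0000, +0.1111, -0.5556, +0.4444, -0.1111]
  T[1,:] = [-0.1515, +0.0000, -0.1818, -0.1818, -0.0909]
  T[2,:] = [-0.2500, +0.2500, +0.0000, +0.5000, -0.1667]
  T[3,:] = [+0.2667, -0.1333, -0.0667, +0.0000, -0.1333]
  T[4,:] = [+0.1818, -0.1515, +0.1818, +0.0909, +0.0000]
|roots of det(T-λI)|: 0.5055, 0.4034, 0.3187, 0.3187, 0.1134.
ρ = 0.5055; 0.5055 < 1, so it converges for any x₀.

yes, ρ = 0.5055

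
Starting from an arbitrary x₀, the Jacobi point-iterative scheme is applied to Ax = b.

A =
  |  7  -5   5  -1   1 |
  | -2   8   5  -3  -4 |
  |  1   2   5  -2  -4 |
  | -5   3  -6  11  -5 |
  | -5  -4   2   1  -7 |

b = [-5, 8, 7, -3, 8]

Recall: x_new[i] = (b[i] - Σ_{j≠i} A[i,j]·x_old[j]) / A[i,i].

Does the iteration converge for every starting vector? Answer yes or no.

no

A = D + L + U where D = diag(7, 8, 5, 11, -7).
T_J = -D⁻¹(L+U): T[4,0] = -(-5)/(-7) = -0.7143; T[4,4] = 0.
  T[0,:] = [+0.0000 +0.7143 -0.7143 +0.1429 -0.1429]
  T[1,:] = [+0.2500 +0.0000 -0.6250 +0.3750 +0.5000]
  T[2,:] = [-0.2000 -0.4000 +0.0000 +0.4000 +0.8000]
  T[3,:] = [+0.4545 -0.2727 +0.5455 +0.0000 +0.4545]
  T[4,:] = [-0.7143 -0.5714 +0.2857 +0.1429 +0.0000]
|λ(T)| sorted: 1.1357, 0.5818, 0.4839, 0.4839, 0.1763.
spectral radius ρ = 1.1357; 1.1357 > 1, so it fails to converge.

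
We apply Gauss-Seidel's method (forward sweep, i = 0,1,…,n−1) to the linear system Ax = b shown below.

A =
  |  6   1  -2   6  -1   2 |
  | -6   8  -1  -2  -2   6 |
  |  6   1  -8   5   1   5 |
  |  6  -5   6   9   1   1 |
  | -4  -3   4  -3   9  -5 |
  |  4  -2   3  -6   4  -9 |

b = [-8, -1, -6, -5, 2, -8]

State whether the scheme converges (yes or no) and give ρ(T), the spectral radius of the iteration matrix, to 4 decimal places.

Split A = D + L + U, D = diag(6, 8, -8, 9, 9, -9).
Gauss-Seidel: T = -(D+L)⁻¹U, row 0 first, T[0,1] = -(1)/(6) = -0.1667; later rows by forward substitution.
  T[0,:] = [+0.0000, -0.1667, +0.3333, -1.0000, +0.1667, -0.3333]
  T[1,:] = [+0.0000, -0.1250, +0.3750, -0.5000, +0.3750, -1.0000]
  T[2,:] = [+0.0000, -0.1406, +0.2969, -0.1875, +0.2969, +0.2500]
  T[3,:] = [+0.0000, +0.1354, -0.2118, +0.5139, -0.2118, -0.6111]
  T[4,:] = [+0.0000, -0.0081, +0.0706, -0.3565, -0.0035, -0.2407]
  T[5,:] = [+0.0000, -0.1870, +0.3364, -0.8969, +0.2294, +0.4578]
moduli |λ_i(T)| = 1.4097, 0.3420, 0.1075, 0.1024, 0.0673, 0.0000.
ρ = 1.4097; 1.4097 > 1: divergent.

no, ρ = 1.4097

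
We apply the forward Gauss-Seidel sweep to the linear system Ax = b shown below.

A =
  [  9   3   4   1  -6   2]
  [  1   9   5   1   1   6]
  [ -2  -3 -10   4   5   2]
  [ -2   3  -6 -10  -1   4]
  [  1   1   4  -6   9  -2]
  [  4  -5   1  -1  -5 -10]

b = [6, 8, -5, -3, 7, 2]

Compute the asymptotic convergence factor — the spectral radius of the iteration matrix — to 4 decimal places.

Let D = diag(9, 9, -10, -10, 9, -10); L, U the strict triangles.
T_GS = -(D+L)⁻¹U: row 0 first, T[0,2] = -(4)/(9) = -0.4444; later rows by forward substitution.
  T[0,:] = [+0.0000 -0.3333 -0.4444 -0.1111 +0.6667 -0.2222]
  T[1,:] = [+0.0000 +0.0370 -0.5062 -0.0988 -0.1852 -0.6420]
  T[2,:] = [+0.0000 +0.0556 +0.2407 +0.4519 +0.4222 +0.4370]
  T[3,:] = [+0.0000 +0.0444 -0.2074 -0.2785 -0.5422 -0.0104]
  T[4,:] = [+0.0000 +0.0379 -0.1396 -0.3632 -0.6026 +0.1171]
  T[5,:] = [+0.0000 -0.1697 +0.1899 +0.2596 +0.7570 +0.2183]
|λ(T)| sorted: 0.9413, 0.5987, 0.2602, 0.2602, 0.0173, 0.0000.
spectral radius ρ = 0.9413; 0.9413 < 1, so it converges for any x₀.

0.9413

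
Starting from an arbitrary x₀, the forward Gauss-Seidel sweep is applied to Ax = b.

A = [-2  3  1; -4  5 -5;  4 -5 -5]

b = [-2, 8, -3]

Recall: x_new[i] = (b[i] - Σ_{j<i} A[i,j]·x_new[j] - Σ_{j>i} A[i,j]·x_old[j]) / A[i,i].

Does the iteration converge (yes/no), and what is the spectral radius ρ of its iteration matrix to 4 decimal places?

Let D = diag(-2, 5, -5); L, U the strict triangles.
Gauss-Seidel: T = -(D+L)⁻¹U, row 0 first, T[0,2] = -(1)/(-2) = +0.5000; later rows by forward substitution.
  T[0,:] = [+0.0000, +1.5000, +0.5000]
  T[1,:] = [+0.0000, +1.2000, +1.4000]
  T[2,:] = [+0.0000, +0.0000, -1.0000]
eigenvalue magnitudes: 1.2000, 1.0000, 0.0000.
ρ = 1.2000; 1.2000 > 1 ⇒ diverges.

no, ρ = 1.2000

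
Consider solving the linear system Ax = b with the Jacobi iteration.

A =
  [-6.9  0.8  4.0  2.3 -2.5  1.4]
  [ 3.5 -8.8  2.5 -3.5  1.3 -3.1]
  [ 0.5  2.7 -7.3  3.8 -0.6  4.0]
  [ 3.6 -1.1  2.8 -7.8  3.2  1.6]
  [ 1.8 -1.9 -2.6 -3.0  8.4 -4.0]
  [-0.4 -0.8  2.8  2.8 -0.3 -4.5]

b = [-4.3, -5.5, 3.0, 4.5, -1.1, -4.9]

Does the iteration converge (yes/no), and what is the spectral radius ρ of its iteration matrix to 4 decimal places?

A = D + L + U where D = diag(-6.9, -8.8, -7.3, -7.8, 8.4, -4.5).
Jacobi: T = -D⁻¹(L+U), T[3,1] = -(-1.1)/(-7.8) = -0.1410; T[3,3] = 0.
  T[0,:] = [+0.0000 +0.1159 +0.5797 +0.3333 -0.3623 +0.2029]
  T[1,:] = [+0.3977 +0.0000 +0.2841 -0.3977 +0.1477 -0.3523]
  T[2,:] = [+0.0685 +0.3699 +0.0000 +0.5205 -0.0822 +0.5479]
  T[3,:] = [+0.4615 -0.1410 +0.3590 +0.0000 +0.4103 +0.2051]
  T[4,:] = [-0.2143 +0.2262 +0.3095 +0.3571 +0.0000 +0.4762]
  T[5,:] = [-0.0889 -0.1778 +0.6222 +0.6222 -0.0667 +0.0000]
|roots of det(T-λI)|: 1.1356, 0.8566, 0.4774, 0.4774, 0.3952, 0.2336.
spectral radius ρ = 1.1356; 1.1356 > 1, so it fails to converge.

no, ρ = 1.1356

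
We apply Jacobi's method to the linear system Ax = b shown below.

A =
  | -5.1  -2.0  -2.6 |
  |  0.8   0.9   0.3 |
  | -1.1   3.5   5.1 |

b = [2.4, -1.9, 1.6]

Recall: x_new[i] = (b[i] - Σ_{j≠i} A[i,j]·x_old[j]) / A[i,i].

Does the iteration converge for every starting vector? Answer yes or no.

yes

Write A = D+L+U with D = diag(-5.1, 0.9, 5.1).
T_J = -D⁻¹(L+U): T[0,1] = -(-2)/(-5.1) = -0.3922; T[0,0] = 0.
  T[0,:] = [+0.0000 -0.3922 -0.5098]
  T[1,:] = [-0.8889 +0.0000 -0.3333]
  T[2,:] = [+0.2157 -0.6863 +0.0000]
moduli |λ_i(T)| = 0.8867, 0.5647, 0.5647.
spectral radius ρ = 0.8867; 0.8867 < 1 ⇒ converges.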